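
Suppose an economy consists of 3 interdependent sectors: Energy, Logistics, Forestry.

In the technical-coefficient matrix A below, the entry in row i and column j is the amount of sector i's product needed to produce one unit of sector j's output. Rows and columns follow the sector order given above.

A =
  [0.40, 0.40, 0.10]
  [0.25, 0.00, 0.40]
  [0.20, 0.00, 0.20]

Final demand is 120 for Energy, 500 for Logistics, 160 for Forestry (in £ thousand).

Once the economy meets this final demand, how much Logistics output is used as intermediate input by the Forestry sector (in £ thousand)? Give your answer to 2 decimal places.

I − A =
  [   0.60    -0.40    -0.10]
  [  -0.25     1.00    -0.40]
  [  -0.20     0.00     0.80]
Cofactors of I−A, C_ij = (−1)^(i+j)·(minor ij) (rows/columns in the sector order above):
  C_11 = (1.00)(0.80) − (-0.40)(0.00) = 0.8000
  C_12 = −[(-0.25)(0.80) − (-0.40)(-0.20)] = 0.2800
  C_13 = (-0.25)(0.00) − (1.00)(-0.20) = 0.2000
  C_21 = −[(-0.40)(0.80) − (-0.10)(0.00)] = 0.3200
  C_22 = (0.60)(0.80) − (-0.10)(-0.20) = 0.4600
  C_23 = −[(0.60)(0.00) − (-0.40)(-0.20)] = 0.0800
  C_31 = (-0.40)(-0.40) − (-0.10)(1.00) = 0.2600
  C_32 = −[(0.60)(-0.40) − (-0.10)(-0.25)] = 0.2650
  C_33 = (0.60)(1.00) − (-0.40)(-0.25) = 0.5000
det(I−A) = Σ_j (I−A)_1j·C_1j = (0.60)(0.8000) + (-0.40)(0.2800) + (-0.10)(0.2000) = 0.3480
adj(I−A) = Cᵀ =
  [ 0.8000   0.3200   0.2600]
  [ 0.2800   0.4600   0.2650]
  [ 0.2000   0.0800   0.5000]
(I − A)⁻¹ = adj(I−A) / det(I−A) ≈
  [   2.2989     0.9195     0.7471]
  [   0.8046     1.3218     0.7615]
  [   0.5747     0.2299     1.4368]
First solve x = (I − A)⁻¹ d = adj(I−A)·d / det(I−A); in particular x_F = (0.2000·120 + 0.0800·500 + 0.5000·160) / 0.3480 = 144.00 / 0.3480 ≈ 413.7931.
Intermediate flow from L to F: z_LF = a_LF · x_F = 0.40 × 144.00 / 0.3480 = 57.60 / 0.3480 ≈ 165.52.

z_LF = 165.52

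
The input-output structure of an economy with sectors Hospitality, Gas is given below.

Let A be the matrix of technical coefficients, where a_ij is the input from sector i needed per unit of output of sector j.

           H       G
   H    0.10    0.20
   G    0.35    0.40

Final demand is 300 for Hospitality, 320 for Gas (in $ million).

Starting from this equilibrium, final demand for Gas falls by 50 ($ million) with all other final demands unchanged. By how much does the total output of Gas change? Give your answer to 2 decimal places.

Δx_G = -95.74

I − A =
  [   0.90    -0.20]
  [  -0.35     0.60]
det(I−A) = (0.90)(0.60) − (-0.20)(-0.35) = 0.4700
adj(I−A) = [[0.60, 0.20], [0.35, 0.90]]
(I − A)⁻¹ = adj(I−A) / det(I−A) ≈
  [   1.2766     0.4255]
  [   0.7447     1.9149]
Δx = (I − A)⁻¹ Δd with Δd having -50 in the Gas component and 0 elsewhere.
So Δx_G = L_GG · (-50), where L_GG = adj(I−A)_GG / det(I−A) = 0.90 / 0.4700.
Δx_G = 0.90 × (-50) / 0.4700 = -45.00 / 0.4700 ≈ -95.74.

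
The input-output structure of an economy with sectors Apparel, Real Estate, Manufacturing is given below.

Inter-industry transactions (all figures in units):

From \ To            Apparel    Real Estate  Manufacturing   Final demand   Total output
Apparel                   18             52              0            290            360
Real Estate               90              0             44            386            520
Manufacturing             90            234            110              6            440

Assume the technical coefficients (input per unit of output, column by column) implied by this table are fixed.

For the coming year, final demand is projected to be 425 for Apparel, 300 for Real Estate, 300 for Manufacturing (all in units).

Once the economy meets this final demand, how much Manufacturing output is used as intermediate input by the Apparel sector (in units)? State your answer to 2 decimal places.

z_31 = 125.34

Technical coefficients a_ij = z_ij / X_j:
  a_11 = 18/360 = 0.05, a_21 = 90/360 = 0.25, a_31 = 90/360 = 0.25
  a_12 = 52/520 = 0.10, a_22 = 0/520 = 0.00, a_32 = 234/520 = 0.45
  a_13 = 0/440 = 0.00, a_23 = 44/440 = 0.10, a_33 = 110/440 = 0.25
I − A =
  [   0.95    -0.10     0.00]
  [  -0.25     1.00    -0.10]
  [  -0.25    -0.45     0.75]
Cofactors of I−A, C_ij = (−1)^(i+j)·(minor ij) (rows/columns in the sector order above):
  C_11 = (1.00)(0.75) − (-0.10)(-0.45) = 0.7050
  C_12 = −[(-0.25)(0.75) − (-0.10)(-0.25)] = 0.2125
  C_13 = (-0.25)(-0.45) − (1.00)(-0.25) = 0.3625
  C_21 = −[(-0.10)(0.75) − (0.00)(-0.45)] = 0.0750
  C_22 = (0.95)(0.75) − (0.00)(-0.25) = 0.7125
  C_23 = −[(0.95)(-0.45) − (-0.10)(-0.25)] = 0.4525
  C_31 = (-0.10)(-0.10) − (0.00)(1.00) = 0.0100
  C_32 = −[(0.95)(-0.10) − (0.00)(-0.25)] = 0.0950
  C_33 = (0.95)(1.00) − (-0.10)(-0.25) = 0.9250
det(I−A) = Σ_j (I−A)_1j·C_1j = (0.95)(0.7050) + (-0.10)(0.2125) + (0.00)(0.3625) = 0.6485
adj(I−A) = Cᵀ =
  [ 0.7050   0.0750   0.0100]
  [ 0.2125   0.7125   0.0950]
  [ 0.3625   0.4525   0.9250]
(I − A)⁻¹ = adj(I−A) / det(I−A) ≈
  [   1.0871     0.1157     0.0154]
  [   0.3277     1.0987     0.1465]
  [   0.5590     0.6978     1.4264]
First solve x = (I − A)⁻¹ d = adj(I−A)·d / det(I−A); in particular x_1 = (0.7050·425 + 0.0750·300 + 0.0100·300) / 0.6485 = 325.125 / 0.6485 ≈ 501.3493.
Intermediate flow from 3 to 1: z_31 = a_31 · x_1 = 0.25 × 325.125 / 0.6485 = 81.28125 / 0.6485 ≈ 125.34.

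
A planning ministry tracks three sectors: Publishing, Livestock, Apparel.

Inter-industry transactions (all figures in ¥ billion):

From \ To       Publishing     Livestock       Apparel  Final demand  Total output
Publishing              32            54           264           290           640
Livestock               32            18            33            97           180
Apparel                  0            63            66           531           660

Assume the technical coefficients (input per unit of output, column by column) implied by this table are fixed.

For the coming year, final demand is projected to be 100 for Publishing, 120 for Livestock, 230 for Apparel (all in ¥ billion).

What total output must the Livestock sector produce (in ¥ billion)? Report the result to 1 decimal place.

x_2 = 167.4

Technical coefficients a_ij = z_ij / X_j:
  a_11 = 32/640 = 0.05, a_21 = 32/640 = 0.05, a_31 = 0/640 = 0.00
  a_12 = 54/180 = 0.30, a_22 = 18/180 = 0.10, a_32 = 63/180 = 0.35
  a_13 = 264/660 = 0.40, a_23 = 33/660 = 0.05, a_33 = 66/660 = 0.10
I − A =
  [   0.95    -0.30    -0.40]
  [  -0.05     0.90    -0.05]
  [   0.00    -0.35     0.90]
Cofactors of I−A, C_ij = (−1)^(i+j)·(minor ij) (rows/columns in the sector order above):
  C_11 = (0.90)(0.90) − (-0.05)(-0.35) = 0.7925
  C_12 = −[(-0.05)(0.90) − (-0.05)(0.00)] = 0.0450
  C_13 = (-0.05)(-0.35) − (0.90)(0.00) = 0.0175
  C_21 = −[(-0.30)(0.90) − (-0.40)(-0.35)] = 0.4100
  C_22 = (0.95)(0.90) − (-0.40)(0.00) = 0.8550
  C_23 = −[(0.95)(-0.35) − (-0.30)(0.00)] = 0.3325
  C_31 = (-0.30)(-0.05) − (-0.40)(0.90) = 0.3750
  C_32 = −[(0.95)(-0.05) − (-0.40)(-0.05)] = 0.0675
  C_33 = (0.95)(0.90) − (-0.30)(-0.05) = 0.8400
det(I−A) = Σ_j (I−A)_1j·C_1j = (0.95)(0.7925) + (-0.30)(0.0450) + (-0.40)(0.0175) = 0.732375
adj(I−A) = Cᵀ =
  [ 0.7925   0.4100   0.3750]
  [ 0.0450   0.8550   0.0675]
  [ 0.0175   0.3325   0.8400]
(I − A)⁻¹ = adj(I−A) / det(I−A) ≈
  [   1.0821     0.5598     0.5120]
  [   0.0614     1.1674     0.0922]
  [   0.0239     0.4540     1.1470]
x = (I − A)⁻¹ d = adj(I−A)·d / det(I−A), with det(I−A) = 0.732375:
  x_1 = (0.7925·100 + 0.4100·120 + 0.3750·230) / 0.732375 = 214.70 / 0.732375 ≈ 293.2
  x_2 = (0.0450·100 + 0.8550·120 + 0.0675·230) / 0.732375 = 122.625 / 0.732375 ≈ 167.4
  x_3 = (0.0175·100 + 0.3325·120 + 0.8400·230) / 0.732375 = 234.85 / 0.732375 ≈ 320.7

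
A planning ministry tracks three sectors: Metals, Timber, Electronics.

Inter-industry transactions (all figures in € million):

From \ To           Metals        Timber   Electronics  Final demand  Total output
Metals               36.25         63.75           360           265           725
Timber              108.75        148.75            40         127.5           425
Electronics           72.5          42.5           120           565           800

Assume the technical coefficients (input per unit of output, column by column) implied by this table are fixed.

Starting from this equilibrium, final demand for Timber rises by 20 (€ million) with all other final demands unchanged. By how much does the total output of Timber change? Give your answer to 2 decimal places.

Technical coefficients a_ij = z_ij / X_j:
  a_MM = 36.25/725 = 0.05, a_TM = 108.75/725 = 0.15, a_EM = 72.5/725 = 0.10
  a_MT = 63.75/425 = 0.15, a_TT = 148.75/425 = 0.35, a_ET = 42.5/425 = 0.10
  a_ME = 360/800 = 0.45, a_TE = 40/800 = 0.05, a_EE = 120/800 = 0.15
I − A =
  [   0.95    -0.15    -0.45]
  [  -0.15     0.65    -0.05]
  [  -0.10    -0.10     0.85]
Cofactors of I−A, C_ij = (−1)^(i+j)·(minor ij) (rows/columns in the sector order above):
  C_11 = (0.65)(0.85) − (-0.05)(-0.10) = 0.5475
  C_12 = −[(-0.15)(0.85) − (-0.05)(-0.10)] = 0.1325
  C_13 = (-0.15)(-0.10) − (0.65)(-0.10) = 0.0800
  C_21 = −[(-0.15)(0.85) − (-0.45)(-0.10)] = 0.1725
  C_22 = (0.95)(0.85) − (-0.45)(-0.10) = 0.7625
  C_23 = −[(0.95)(-0.10) − (-0.15)(-0.10)] = 0.1100
  C_31 = (-0.15)(-0.05) − (-0.45)(0.65) = 0.3000
  C_32 = −[(0.95)(-0.05) − (-0.45)(-0.15)] = 0.1150
  C_33 = (0.95)(0.65) − (-0.15)(-0.15) = 0.5950
det(I−A) = Σ_j (I−A)_1j·C_1j = (0.95)(0.5475) + (-0.15)(0.1325) + (-0.45)(0.0800) = 0.46425
adj(I−A) = Cᵀ =
  [ 0.5475   0.1725   0.3000]
  [ 0.1325   0.7625   0.1150]
  [ 0.0800   0.1100   0.5950]
(I − A)⁻¹ = adj(I−A) / det(I−A) ≈
  [   1.1793     0.3716     0.6462]
  [   0.2854     1.6424     0.2477]
  [   0.1723     0.2369     1.2816]
Δx = (I − A)⁻¹ Δd with Δd having +20 in the Timber component and 0 elsewhere.
So Δx_T = L_TT · (+20), where L_TT = adj(I−A)_TT / det(I−A) = 0.7625 / 0.46425.
Δx_T = 0.7625 × (+20) / 0.46425 = 15.25 / 0.46425 ≈ 32.85.

Δx_T = 32.85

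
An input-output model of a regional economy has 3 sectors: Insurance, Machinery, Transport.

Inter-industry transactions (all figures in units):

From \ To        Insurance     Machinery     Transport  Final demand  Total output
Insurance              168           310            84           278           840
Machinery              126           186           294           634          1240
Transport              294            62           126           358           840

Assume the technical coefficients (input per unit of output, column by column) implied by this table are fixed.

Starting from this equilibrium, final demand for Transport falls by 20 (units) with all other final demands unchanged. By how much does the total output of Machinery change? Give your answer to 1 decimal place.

Δx_M = -12.5

Technical coefficients a_ij = z_ij / X_j:
  a_II = 168/840 = 0.20, a_MI = 126/840 = 0.15, a_TI = 294/840 = 0.35
  a_IM = 310/1240 = 0.25, a_MM = 186/1240 = 0.15, a_TM = 62/1240 = 0.05
  a_IT = 84/840 = 0.10, a_MT = 294/840 = 0.35, a_TT = 126/840 = 0.15
I − A =
  [   0.80    -0.25    -0.10]
  [  -0.15     0.85    -0.35]
  [  -0.35    -0.05     0.85]
Cofactors of I−A, C_ij = (−1)^(i+j)·(minor ij) (rows/columns in the sector order above):
  C_11 = (0.85)(0.85) − (-0.35)(-0.05) = 0.7050
  C_12 = −[(-0.15)(0.85) − (-0.35)(-0.35)] = 0.2500
  C_13 = (-0.15)(-0.05) − (0.85)(-0.35) = 0.3050
  C_21 = −[(-0.25)(0.85) − (-0.10)(-0.05)] = 0.2175
  C_22 = (0.80)(0.85) − (-0.10)(-0.35) = 0.6450
  C_23 = −[(0.80)(-0.05) − (-0.25)(-0.35)] = 0.1275
  C_31 = (-0.25)(-0.35) − (-0.10)(0.85) = 0.1725
  C_32 = −[(0.80)(-0.35) − (-0.10)(-0.15)] = 0.2950
  C_33 = (0.80)(0.85) − (-0.25)(-0.15) = 0.6425
det(I−A) = Σ_j (I−A)_1j·C_1j = (0.80)(0.7050) + (-0.25)(0.2500) + (-0.10)(0.3050) = 0.4710
adj(I−A) = Cᵀ =
  [ 0.7050   0.2175   0.1725]
  [ 0.2500   0.6450   0.2950]
  [ 0.3050   0.1275   0.6425]
(I − A)⁻¹ = adj(I−A) / det(I−A) ≈
  [   1.4968     0.4618     0.3662]
  [   0.5308     1.3694     0.6263]
  [   0.6476     0.2707     1.3641]
Δx = (I − A)⁻¹ Δd with Δd having -20 in the Transport component and 0 elsewhere.
So Δx_M = L_MT · (-20), where L_MT = adj(I−A)_MT / det(I−A) = 0.2950 / 0.4710.
Δx_M = 0.2950 × (-20) / 0.4710 = -5.90 / 0.4710 ≈ -12.5.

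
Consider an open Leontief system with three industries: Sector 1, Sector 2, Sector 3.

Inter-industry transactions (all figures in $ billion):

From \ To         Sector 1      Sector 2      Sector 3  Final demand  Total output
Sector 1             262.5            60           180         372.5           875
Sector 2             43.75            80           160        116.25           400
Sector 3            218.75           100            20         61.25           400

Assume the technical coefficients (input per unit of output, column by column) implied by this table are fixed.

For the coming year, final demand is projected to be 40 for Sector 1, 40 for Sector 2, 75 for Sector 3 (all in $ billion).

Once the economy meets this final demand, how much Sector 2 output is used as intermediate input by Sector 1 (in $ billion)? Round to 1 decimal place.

z_21 = 9.9

Technical coefficients a_ij = z_ij / X_j:
  a_11 = 262.5/875 = 0.30, a_21 = 43.75/875 = 0.05, a_31 = 218.75/875 = 0.25
  a_12 = 60/400 = 0.15, a_22 = 80/400 = 0.20, a_32 = 100/400 = 0.25
  a_13 = 180/400 = 0.45, a_23 = 160/400 = 0.40, a_33 = 20/400 = 0.05
I − A =
  [   0.70    -0.15    -0.45]
  [  -0.05     0.80    -0.40]
  [  -0.25    -0.25     0.95]
Cofactors of I−A, C_ij = (−1)^(i+j)·(minor ij) (rows/columns in the sector order above):
  C_11 = (0.80)(0.95) − (-0.40)(-0.25) = 0.6600
  C_12 = −[(-0.05)(0.95) − (-0.40)(-0.25)] = 0.1475
  C_13 = (-0.05)(-0.25) − (0.80)(-0.25) = 0.2125
  C_21 = −[(-0.15)(0.95) − (-0.45)(-0.25)] = 0.2550
  C_22 = (0.70)(0.95) − (-0.45)(-0.25) = 0.5525
  C_23 = −[(0.70)(-0.25) − (-0.15)(-0.25)] = 0.2125
  C_31 = (-0.15)(-0.40) − (-0.45)(0.80) = 0.4200
  C_32 = −[(0.70)(-0.40) − (-0.45)(-0.05)] = 0.3025
  C_33 = (0.70)(0.80) − (-0.15)(-0.05) = 0.5525
det(I−A) = Σ_j (I−A)_1j·C_1j = (0.70)(0.6600) + (-0.15)(0.1475) + (-0.45)(0.2125) = 0.34425
adj(I−A) = Cᵀ =
  [ 0.6600   0.2550   0.4200]
  [ 0.1475   0.5525   0.3025]
  [ 0.2125   0.2125   0.5525]
(I − A)⁻¹ = adj(I−A) / det(I−A) ≈
  [   1.9172     0.7407     1.2200]
  [   0.4285     1.6049     0.8787]
  [   0.6173     0.6173     1.6049]
First solve x = (I − A)⁻¹ d = adj(I−A)·d / det(I−A); in particular x_1 = (0.6600·40 + 0.2550·40 + 0.4200·75) / 0.34425 = 68.10 / 0.34425 ≈ 197.821.
Intermediate flow from 2 to 1: z_21 = a_21 · x_1 = 0.05 × 68.10 / 0.34425 = 3.405 / 0.34425 ≈ 9.9.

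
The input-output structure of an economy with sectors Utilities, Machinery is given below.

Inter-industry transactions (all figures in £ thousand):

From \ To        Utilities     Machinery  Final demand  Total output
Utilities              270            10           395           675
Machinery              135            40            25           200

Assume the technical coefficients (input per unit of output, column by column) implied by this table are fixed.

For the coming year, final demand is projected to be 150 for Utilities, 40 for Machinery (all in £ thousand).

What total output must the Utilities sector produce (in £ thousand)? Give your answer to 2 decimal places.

x_U = 259.57

Technical coefficients a_ij = z_ij / X_j:
  a_UU = 270/675 = 0.40, a_MU = 135/675 = 0.20
  a_UM = 10/200 = 0.05, a_MM = 40/200 = 0.20
I − A =
  [   0.60    -0.05]
  [  -0.20     0.80]
det(I−A) = (0.60)(0.80) − (-0.05)(-0.20) = 0.4700
adj(I−A) = [[0.80, 0.05], [0.20, 0.60]]
(I − A)⁻¹ = adj(I−A) / det(I−A) ≈
  [   1.7021     0.1064]
  [   0.4255     1.2766]
x = (I − A)⁻¹ d = adj(I−A)·d / det(I−A), with det(I−A) = 0.4700:
  x_U = (0.80·150 + 0.05·40) / 0.4700 = 122.00 / 0.4700 ≈ 259.57
  x_M = (0.20·150 + 0.60·40) / 0.4700 = 54.00 / 0.4700 ≈ 114.89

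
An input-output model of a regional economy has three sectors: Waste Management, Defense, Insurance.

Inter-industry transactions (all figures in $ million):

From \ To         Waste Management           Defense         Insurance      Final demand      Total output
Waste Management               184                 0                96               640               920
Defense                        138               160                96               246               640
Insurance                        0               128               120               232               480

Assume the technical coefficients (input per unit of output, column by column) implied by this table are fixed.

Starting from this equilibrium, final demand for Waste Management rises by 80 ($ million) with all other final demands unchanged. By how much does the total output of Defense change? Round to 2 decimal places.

Δx_2 = 21.84

Technical coefficients a_ij = z_ij / X_j:
  a_11 = 184/920 = 0.20, a_21 = 138/920 = 0.15, a_31 = 0/920 = 0.00
  a_12 = 0/640 = 0.00, a_22 = 160/640 = 0.25, a_32 = 128/640 = 0.20
  a_13 = 96/480 = 0.20, a_23 = 96/480 = 0.20, a_33 = 120/480 = 0.25
I − A =
  [   0.80     0.00    -0.20]
  [  -0.15     0.75    -0.20]
  [   0.00    -0.20     0.75]
Cofactors of I−A, C_ij = (−1)^(i+j)·(minor ij) (rows/columns in the sector order above):
  C_11 = (0.75)(0.75) − (-0.20)(-0.20) = 0.5225
  C_12 = −[(-0.15)(0.75) − (-0.20)(0.00)] = 0.1125
  C_13 = (-0.15)(-0.20) − (0.75)(0.00) = 0.0300
  C_21 = −[(0.00)(0.75) − (-0.20)(-0.20)] = 0.0400
  C_22 = (0.80)(0.75) − (-0.20)(0.00) = 0.6000
  C_23 = −[(0.80)(-0.20) − (0.00)(0.00)] = 0.1600
  C_31 = (0.00)(-0.20) − (-0.20)(0.75) = 0.1500
  C_32 = −[(0.80)(-0.20) − (-0.20)(-0.15)] = 0.1900
  C_33 = (0.80)(0.75) − (0.00)(-0.15) = 0.6000
det(I−A) = Σ_j (I−A)_1j·C_1j = (0.80)(0.5225) + (0.00)(0.1125) + (-0.20)(0.0300) = 0.4120
adj(I−A) = Cᵀ =
  [ 0.5225   0.0400   0.1500]
  [ 0.1125   0.6000   0.1900]
  [ 0.0300   0.1600   0.6000]
(I − A)⁻¹ = adj(I−A) / det(I−A) ≈
  [   1.2682     0.0971     0.3641]
  [   0.2731     1.4563     0.4612]
  [   0.0728     0.3883     1.4563]
Δx = (I − A)⁻¹ Δd with Δd having +80 in the Waste Management component and 0 elsewhere.
So Δx_2 = L_21 · (+80), where L_21 = adj(I−A)_21 / det(I−A) = 0.1125 / 0.4120.
Δx_2 = 0.1125 × (+80) / 0.4120 = 9.00 / 0.4120 ≈ 21.84.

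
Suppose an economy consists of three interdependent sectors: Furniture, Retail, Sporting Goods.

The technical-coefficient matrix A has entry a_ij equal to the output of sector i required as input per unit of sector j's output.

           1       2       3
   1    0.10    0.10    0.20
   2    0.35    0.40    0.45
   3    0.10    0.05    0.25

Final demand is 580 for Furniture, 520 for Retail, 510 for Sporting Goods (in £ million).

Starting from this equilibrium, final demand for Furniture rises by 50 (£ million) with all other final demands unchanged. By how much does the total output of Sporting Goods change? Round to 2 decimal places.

I − A =
  [   0.90    -0.10    -0.20]
  [  -0.35     0.60    -0.45]
  [  -0.10    -0.05     0.75]
Cofactors of I−A, C_ij = (−1)^(i+j)·(minor ij) (rows/columns in the sector order above):
  C_11 = (0.60)(0.75) − (-0.45)(-0.05) = 0.4275
  C_12 = −[(-0.35)(0.75) − (-0.45)(-0.10)] = 0.3075
  C_13 = (-0.35)(-0.05) − (0.60)(-0.10) = 0.0775
  C_21 = −[(-0.10)(0.75) − (-0.20)(-0.05)] = 0.0850
  C_22 = (0.90)(0.75) − (-0.20)(-0.10) = 0.6550
  C_23 = −[(0.90)(-0.05) − (-0.10)(-0.10)] = 0.0550
  C_31 = (-0.10)(-0.45) − (-0.20)(0.60) = 0.1650
  C_32 = −[(0.90)(-0.45) − (-0.20)(-0.35)] = 0.4750
  C_33 = (0.90)(0.60) − (-0.10)(-0.35) = 0.5050
det(I−A) = Σ_j (I−A)_1j·C_1j = (0.90)(0.4275) + (-0.10)(0.3075) + (-0.20)(0.0775) = 0.3385
adj(I−A) = Cᵀ =
  [ 0.4275   0.0850   0.1650]
  [ 0.3075   0.6550   0.4750]
  [ 0.0775   0.0550   0.5050]
(I − A)⁻¹ = adj(I−A) / det(I−A) ≈
  [   1.2629     0.2511     0.4874]
  [   0.9084     1.9350     1.4032]
  [   0.2290     0.1625     1.4919]
Δx = (I − A)⁻¹ Δd with Δd having +50 in the Furniture component and 0 elsewhere.
So Δx_3 = L_31 · (+50), where L_31 = adj(I−A)_31 / det(I−A) = 0.0775 / 0.3385.
Δx_3 = 0.0775 × (+50) / 0.3385 = 3.875 / 0.3385 ≈ 11.45.

Δx_3 = 11.45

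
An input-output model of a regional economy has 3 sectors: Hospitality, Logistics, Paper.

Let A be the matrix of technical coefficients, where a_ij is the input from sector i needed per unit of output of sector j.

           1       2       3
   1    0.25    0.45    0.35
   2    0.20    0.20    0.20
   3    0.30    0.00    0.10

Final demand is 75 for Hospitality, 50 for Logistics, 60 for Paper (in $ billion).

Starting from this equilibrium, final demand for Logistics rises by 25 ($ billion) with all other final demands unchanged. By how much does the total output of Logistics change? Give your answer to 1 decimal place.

I − A =
  [   0.75    -0.45    -0.35]
  [  -0.20     0.80    -0.20]
  [  -0.30     0.00     0.90]
Cofactors of I−A, C_ij = (−1)^(i+j)·(minor ij) (rows/columns in the sector order above):
  C_11 = (0.80)(0.90) − (-0.20)(0.00) = 0.7200
  C_12 = −[(-0.20)(0.90) − (-0.20)(-0.30)] = 0.2400
  C_13 = (-0.20)(0.00) − (0.80)(-0.30) = 0.2400
  C_21 = −[(-0.45)(0.90) − (-0.35)(0.00)] = 0.4050
  C_22 = (0.75)(0.90) − (-0.35)(-0.30) = 0.5700
  C_23 = −[(0.75)(0.00) − (-0.45)(-0.30)] = 0.1350
  C_31 = (-0.45)(-0.20) − (-0.35)(0.80) = 0.3700
  C_32 = −[(0.75)(-0.20) − (-0.35)(-0.20)] = 0.2200
  C_33 = (0.75)(0.80) − (-0.45)(-0.20) = 0.5100
det(I−A) = Σ_j (I−A)_1j·C_1j = (0.75)(0.7200) + (-0.45)(0.2400) + (-0.35)(0.2400) = 0.3480
adj(I−A) = Cᵀ =
  [ 0.7200   0.4050   0.3700]
  [ 0.2400   0.5700   0.2200]
  [ 0.2400   0.1350   0.5100]
(I − A)⁻¹ = adj(I−A) / det(I−A) ≈
  [   2.0690     1.1638     1.0632]
  [   0.6897     1.6379     0.6322]
  [   0.6897     0.3879     1.4655]
Δx = (I − A)⁻¹ Δd with Δd having +25 in the Logistics component and 0 elsewhere.
So Δx_2 = L_22 · (+25), where L_22 = adj(I−A)_22 / det(I−A) = 0.5700 / 0.3480.
Δx_2 = 0.5700 × (+25) / 0.3480 = 14.25 / 0.3480 ≈ 40.9.

Δx_2 = 40.9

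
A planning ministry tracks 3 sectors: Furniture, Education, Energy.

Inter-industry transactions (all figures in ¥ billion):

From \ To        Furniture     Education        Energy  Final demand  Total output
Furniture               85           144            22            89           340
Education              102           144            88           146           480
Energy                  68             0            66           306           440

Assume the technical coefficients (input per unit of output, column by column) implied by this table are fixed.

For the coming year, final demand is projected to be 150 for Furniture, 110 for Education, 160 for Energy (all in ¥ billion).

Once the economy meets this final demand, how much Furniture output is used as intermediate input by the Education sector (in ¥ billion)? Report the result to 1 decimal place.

z_12 = 119.5

Technical coefficients a_ij = z_ij / X_j:
  a_11 = 85/340 = 0.25, a_21 = 102/340 = 0.30, a_31 = 68/340 = 0.20
  a_12 = 144/480 = 0.30, a_22 = 144/480 = 0.30, a_32 = 0/480 = 0.00
  a_13 = 22/440 = 0.05, a_23 = 88/440 = 0.20, a_33 = 66/440 = 0.15
I − A =
  [   0.75    -0.30    -0.05]
  [  -0.30     0.70    -0.20]
  [  -0.20     0.00     0.85]
Cofactors of I−A, C_ij = (−1)^(i+j)·(minor ij) (rows/columns in the sector order above):
  C_11 = (0.70)(0.85) − (-0.20)(0.00) = 0.5950
  C_12 = −[(-0.30)(0.85) − (-0.20)(-0.20)] = 0.2950
  C_13 = (-0.30)(0.00) − (0.70)(-0.20) = 0.1400
  C_21 = −[(-0.30)(0.85) − (-0.05)(0.00)] = 0.2550
  C_22 = (0.75)(0.85) − (-0.05)(-0.20) = 0.6275
  C_23 = −[(0.75)(0.00) − (-0.30)(-0.20)] = 0.0600
  C_31 = (-0.30)(-0.20) − (-0.05)(0.70) = 0.0950
  C_32 = −[(0.75)(-0.20) − (-0.05)(-0.30)] = 0.1650
  C_33 = (0.75)(0.70) − (-0.30)(-0.30) = 0.4350
det(I−A) = Σ_j (I−A)_1j·C_1j = (0.75)(0.5950) + (-0.30)(0.2950) + (-0.05)(0.1400) = 0.35075
adj(I−A) = Cᵀ =
  [ 0.5950   0.2550   0.0950]
  [ 0.2950   0.6275   0.1650]
  [ 0.1400   0.0600   0.4350]
(I − A)⁻¹ = adj(I−A) / det(I−A) ≈
  [   1.6964     0.7270     0.2708]
  [   0.8411     1.7890     0.4704]
  [   0.3991     0.1711     1.2402]
First solve x = (I − A)⁻¹ d = adj(I−A)·d / det(I−A); in particular x_2 = (0.2950·150 + 0.6275·110 + 0.1650·160) / 0.35075 = 139.675 / 0.35075 ≈ 398.218.
Intermediate flow from 1 to 2: z_12 = a_12 · x_2 = 0.30 × 139.675 / 0.35075 = 41.9025 / 0.35075 ≈ 119.5.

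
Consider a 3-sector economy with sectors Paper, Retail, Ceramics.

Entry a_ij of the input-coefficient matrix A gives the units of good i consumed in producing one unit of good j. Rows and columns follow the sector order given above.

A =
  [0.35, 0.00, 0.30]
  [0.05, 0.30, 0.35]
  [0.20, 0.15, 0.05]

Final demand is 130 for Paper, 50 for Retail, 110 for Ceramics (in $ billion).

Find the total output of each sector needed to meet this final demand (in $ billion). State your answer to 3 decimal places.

I − A =
  [   0.65     0.00    -0.30]
  [  -0.05     0.70    -0.35]
  [  -0.20    -0.15     0.95]
Cofactors of I−A, C_ij = (−1)^(i+j)·(minor ij) (rows/columns in the sector order above):
  C_11 = (0.70)(0.95) − (-0.35)(-0.15) = 0.6125
  C_12 = −[(-0.05)(0.95) − (-0.35)(-0.20)] = 0.1175
  C_13 = (-0.05)(-0.15) − (0.70)(-0.20) = 0.1475
  C_21 = −[(0.00)(0.95) − (-0.30)(-0.15)] = 0.0450
  C_22 = (0.65)(0.95) − (-0.30)(-0.20) = 0.5575
  C_23 = −[(0.65)(-0.15) − (0.00)(-0.20)] = 0.0975
  C_31 = (0.00)(-0.35) − (-0.30)(0.70) = 0.2100
  C_32 = −[(0.65)(-0.35) − (-0.30)(-0.05)] = 0.2425
  C_33 = (0.65)(0.70) − (0.00)(-0.05) = 0.4550
det(I−A) = Σ_j (I−A)_1j·C_1j = (0.65)(0.6125) + (0.00)(0.1175) + (-0.30)(0.1475) = 0.353875
adj(I−A) = Cᵀ =
  [ 0.6125   0.0450   0.2100]
  [ 0.1175   0.5575   0.2425]
  [ 0.1475   0.0975   0.4550]
(I − A)⁻¹ = adj(I−A) / det(I−A) ≈
  [   1.7308     0.1272     0.5934]
  [   0.3320     1.5754     0.6853]
  [   0.4168     0.2755     1.2858]
x = (I − A)⁻¹ d = adj(I−A)·d / det(I−A), with det(I−A) = 0.353875:
  x_1 = (0.6125·130 + 0.0450·50 + 0.2100·110) / 0.353875 = 104.975 / 0.353875 ≈ 296.644
  x_2 = (0.1175·130 + 0.5575·50 + 0.2425·110) / 0.353875 = 69.825 / 0.353875 ≈ 197.315
  x_3 = (0.1475·130 + 0.0975·50 + 0.4550·110) / 0.353875 = 74.10 / 0.353875 ≈ 209.396

x_1 = 296.644, x_2 = 197.315, x_3 = 209.396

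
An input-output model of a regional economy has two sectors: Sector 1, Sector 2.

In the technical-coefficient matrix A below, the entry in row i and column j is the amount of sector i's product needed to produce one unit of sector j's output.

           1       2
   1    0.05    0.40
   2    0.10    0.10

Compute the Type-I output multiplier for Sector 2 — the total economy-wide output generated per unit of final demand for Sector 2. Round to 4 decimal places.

I − A =
  [   0.95    -0.40]
  [  -0.10     0.90]
det(I−A) = (0.95)(0.90) − (-0.40)(-0.10) = 0.8150
adj(I−A) = [[0.90, 0.40], [0.10, 0.95]]
(I − A)⁻¹ = adj(I−A) / det(I−A) ≈
  [   1.10429     0.49080]
  [   0.12270     1.16564]
The output multiplier for sector j is the column-j sum of the Leontief inverse (I − A)⁻¹ = adj(I−A) / det(I−A).
Column 2 of adj(I−A): (0.40, 0.95); det(I−A) = 0.8150.
m_2 = (0.40 + 0.95) / 0.8150 = 1.35 / 0.8150 ≈ 1.6564.

m_2 = 1.6564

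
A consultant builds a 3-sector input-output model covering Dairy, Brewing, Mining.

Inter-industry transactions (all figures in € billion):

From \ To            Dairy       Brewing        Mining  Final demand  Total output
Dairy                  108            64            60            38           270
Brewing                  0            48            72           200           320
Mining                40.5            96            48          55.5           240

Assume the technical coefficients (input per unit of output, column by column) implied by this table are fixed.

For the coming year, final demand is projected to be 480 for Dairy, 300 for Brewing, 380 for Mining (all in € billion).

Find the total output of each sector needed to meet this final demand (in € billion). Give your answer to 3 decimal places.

x_1 = 1460.279, x_2 = 711.377, x_3 = 1015.569

Technical coefficients a_ij = z_ij / X_j:
  a_11 = 108/270 = 0.40, a_21 = 0/270 = 0.00, a_31 = 40.5/270 = 0.15
  a_12 = 64/320 = 0.20, a_22 = 48/320 = 0.15, a_32 = 96/320 = 0.30
  a_13 = 60/240 = 0.25, a_23 = 72/240 = 0.30, a_33 = 48/240 = 0.20
I − A =
  [   0.60    -0.20    -0.25]
  [   0.00     0.85    -0.30]
  [  -0.15    -0.30     0.80]
Cofactors of I−A, C_ij = (−1)^(i+j)·(minor ij) (rows/columns in the sector order above):
  C_11 = (0.85)(0.80) − (-0.30)(-0.30) = 0.5900
  C_12 = −[(0.00)(0.80) − (-0.30)(-0.15)] = 0.0450
  C_13 = (0.00)(-0.30) − (0.85)(-0.15) = 0.1275
  C_21 = −[(-0.20)(0.80) − (-0.25)(-0.30)] = 0.2350
  C_22 = (0.60)(0.80) − (-0.25)(-0.15) = 0.4425
  C_23 = −[(0.60)(-0.30) − (-0.20)(-0.15)] = 0.2100
  C_31 = (-0.20)(-0.30) − (-0.25)(0.85) = 0.2725
  C_32 = −[(0.60)(-0.30) − (-0.25)(0.00)] = 0.1800
  C_33 = (0.60)(0.85) − (-0.20)(0.00) = 0.5100
det(I−A) = Σ_j (I−A)_1j·C_1j = (0.60)(0.5900) + (-0.20)(0.0450) + (-0.25)(0.1275) = 0.313125
adj(I−A) = Cᵀ =
  [ 0.5900   0.2350   0.2725]
  [ 0.0450   0.4425   0.1800]
  [ 0.1275   0.2100   0.5100]
(I − A)⁻¹ = adj(I−A) / det(I−A) ≈
  [   1.8842     0.7505     0.8703]
  [   0.1437     1.4132     0.5749]
  [   0.4072     0.6707     1.6287]
x = (I − A)⁻¹ d = adj(I−A)·d / det(I−A), with det(I−A) = 0.313125:
  x_1 = (0.5900·480 + 0.2350·300 + 0.2725·380) / 0.313125 = 457.25 / 0.313125 ≈ 1460.279
  x_2 = (0.0450·480 + 0.4425·300 + 0.1800·380) / 0.313125 = 222.75 / 0.313125 ≈ 711.377
  x_3 = (0.1275·480 + 0.2100·300 + 0.5100·380) / 0.313125 = 318.00 / 0.313125 ≈ 1015.569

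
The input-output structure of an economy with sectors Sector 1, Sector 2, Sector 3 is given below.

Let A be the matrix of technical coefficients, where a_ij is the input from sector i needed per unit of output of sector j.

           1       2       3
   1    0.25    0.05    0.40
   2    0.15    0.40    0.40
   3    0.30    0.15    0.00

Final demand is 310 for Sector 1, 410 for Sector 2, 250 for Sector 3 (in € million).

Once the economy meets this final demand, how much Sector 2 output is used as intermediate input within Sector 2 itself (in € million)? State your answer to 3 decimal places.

I − A =
  [   0.75    -0.05    -0.40]
  [  -0.15     0.60    -0.40]
  [  -0.30    -0.15     1.00]
Cofactors of I−A, C_ij = (−1)^(i+j)·(minor ij) (rows/columns in the sector order above):
  C_11 = (0.60)(1.00) − (-0.40)(-0.15) = 0.5400
  C_12 = −[(-0.15)(1.00) − (-0.40)(-0.30)] = 0.2700
  C_13 = (-0.15)(-0.15) − (0.60)(-0.30) = 0.2025
  C_21 = −[(-0.05)(1.00) − (-0.40)(-0.15)] = 0.1100
  C_22 = (0.75)(1.00) − (-0.40)(-0.30) = 0.6300
  C_23 = −[(0.75)(-0.15) − (-0.05)(-0.30)] = 0.1275
  C_31 = (-0.05)(-0.40) − (-0.40)(0.60) = 0.2600
  C_32 = −[(0.75)(-0.40) − (-0.40)(-0.15)] = 0.3600
  C_33 = (0.75)(0.60) − (-0.05)(-0.15) = 0.4425
det(I−A) = Σ_j (I−A)_1j·C_1j = (0.75)(0.5400) + (-0.05)(0.2700) + (-0.40)(0.2025) = 0.3105
adj(I−A) = Cᵀ =
  [ 0.5400   0.1100   0.2600]
  [ 0.2700   0.6300   0.3600]
  [ 0.2025   0.1275   0.4425]
(I − A)⁻¹ = adj(I−A) / det(I−A) ≈
  [   1.7391     0.3543     0.8374]
  [   0.8696     2.0290     1.1594]
  [   0.6522     0.4106     1.4251]
First solve x = (I − A)⁻¹ d = adj(I−A)·d / det(I−A); in particular x_2 = (0.2700·310 + 0.6300·410 + 0.3600·250) / 0.3105 = 432.00 / 0.3105 ≈ 1391.30435.
Intermediate flow from 2 to 2: z_22 = a_22 · x_2 = 0.40 × 432.00 / 0.3105 = 172.80 / 0.3105 ≈ 556.522.

z_22 = 556.522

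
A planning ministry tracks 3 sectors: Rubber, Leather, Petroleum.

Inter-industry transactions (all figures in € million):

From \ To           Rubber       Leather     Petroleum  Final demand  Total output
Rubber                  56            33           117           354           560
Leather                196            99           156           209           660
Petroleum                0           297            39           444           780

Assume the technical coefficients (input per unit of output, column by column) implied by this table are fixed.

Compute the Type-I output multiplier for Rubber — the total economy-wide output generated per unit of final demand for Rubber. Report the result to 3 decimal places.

Technical coefficients a_ij = z_ij / X_j:
  a_RR = 56/560 = 0.10, a_LR = 196/560 = 0.35, a_PR = 0/560 = 0.00
  a_RL = 33/660 = 0.05, a_LL = 99/660 = 0.15, a_PL = 297/660 = 0.45
  a_RP = 117/780 = 0.15, a_LP = 156/780 = 0.20, a_PP = 39/780 = 0.05
I − A =
  [   0.90    -0.05    -0.15]
  [  -0.35     0.85    -0.20]
  [   0.00    -0.45     0.95]
Cofactors of I−A, C_ij = (−1)^(i+j)·(minor ij) (rows/columns in the sector order above):
  C_11 = (0.85)(0.95) − (-0.20)(-0.45) = 0.7175
  C_12 = −[(-0.35)(0.95) − (-0.20)(0.00)] = 0.3325
  C_13 = (-0.35)(-0.45) − (0.85)(0.00) = 0.1575
  C_21 = −[(-0.05)(0.95) − (-0.15)(-0.45)] = 0.1150
  C_22 = (0.90)(0.95) − (-0.15)(0.00) = 0.8550
  C_23 = −[(0.90)(-0.45) − (-0.05)(0.00)] = 0.4050
  C_31 = (-0.05)(-0.20) − (-0.15)(0.85) = 0.1375
  C_32 = −[(0.90)(-0.20) − (-0.15)(-0.35)] = 0.2325
  C_33 = (0.90)(0.85) − (-0.05)(-0.35) = 0.7475
det(I−A) = Σ_j (I−A)_1j·C_1j = (0.90)(0.7175) + (-0.05)(0.3325) + (-0.15)(0.1575) = 0.6055
adj(I−A) = Cᵀ =
  [ 0.7175   0.1150   0.1375]
  [ 0.3325   0.8550   0.2325]
  [ 0.1575   0.4050   0.7475]
(I − A)⁻¹ = adj(I−A) / det(I−A) ≈
  [   1.1850     0.1899     0.2271]
  [   0.5491     1.4121     0.3840]
  [   0.2601     0.6689     1.2345]
The output multiplier for sector j is the column-j sum of the Leontief inverse (I − A)⁻¹ = adj(I−A) / det(I−A).
Column R of adj(I−A): (0.7175, 0.3325, 0.1575); det(I−A) = 0.6055.
m_R = (0.7175 + 0.3325 + 0.1575) / 0.6055 = 1.2075 / 0.6055 ≈ 1.994.

m_R = 1.994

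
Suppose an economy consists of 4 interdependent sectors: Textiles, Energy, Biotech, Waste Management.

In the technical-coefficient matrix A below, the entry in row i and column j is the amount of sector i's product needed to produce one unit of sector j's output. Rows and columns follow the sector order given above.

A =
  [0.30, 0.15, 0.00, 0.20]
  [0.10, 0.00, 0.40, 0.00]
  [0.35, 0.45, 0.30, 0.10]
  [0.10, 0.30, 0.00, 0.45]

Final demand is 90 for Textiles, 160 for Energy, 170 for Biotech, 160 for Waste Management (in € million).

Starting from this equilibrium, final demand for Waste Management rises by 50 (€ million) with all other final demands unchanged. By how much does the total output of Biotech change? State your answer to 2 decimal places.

I − A =
  [   0.70    -0.15     0.00    -0.20]
  [  -0.10     1.00    -0.40     0.00]
  [  -0.35    -0.45     0.70    -0.10]
  [  -0.10    -0.30     0.00     0.55]
Compute the cofactors C_ij = (−1)^(i+j)·(3×3 minor ij) of I−A; the adjugate is their transpose:
adj(I−A) = Cᵀ =
  [ 0.274000   0.099750   0.057000   0.110000]
  [ 0.119500   0.255500   0.146000   0.070000]
  [ 0.230250   0.236625   0.350750   0.147500]
  [ 0.115000   0.157500   0.090000   0.332500]
det(I−A) = Σ_j (I−A)_1j·C_1j = (0.70)(0.274000) + (-0.15)(0.119500) + (0.00)(0.230250) + (-0.20)(0.115000) = 0.150875
(I − A)⁻¹ = adj(I−A) / det(I−A) ≈
  [   1.8161     0.6611     0.3778     0.7291]
  [   0.7920     1.6935     0.9677     0.4640]
  [   1.5261     1.5684     2.3248     0.9776]
  [   0.7622     1.0439     0.5965     2.2038]
Δx = (I − A)⁻¹ Δd with Δd having +50 in the Waste Management component and 0 elsewhere.
So Δx_B = L_BW · (+50), where L_BW = adj(I−A)_BW / det(I−A) = 0.147500 / 0.150875.
Δx_B = 0.147500 × (+50) / 0.150875 = 7.375 / 0.150875 ≈ 48.88.

Δx_B = 48.88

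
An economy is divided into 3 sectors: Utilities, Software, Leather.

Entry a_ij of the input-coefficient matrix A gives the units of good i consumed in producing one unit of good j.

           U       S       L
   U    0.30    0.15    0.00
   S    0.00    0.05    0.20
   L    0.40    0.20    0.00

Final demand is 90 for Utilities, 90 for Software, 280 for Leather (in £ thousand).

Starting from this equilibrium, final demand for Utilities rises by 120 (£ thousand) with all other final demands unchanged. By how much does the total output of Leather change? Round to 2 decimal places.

Δx_L = 72.96

I − A =
  [   0.70    -0.15     0.00]
  [   0.00     0.95    -0.20]
  [  -0.40    -0.20     1.00]
Cofactors of I−A, C_ij = (−1)^(i+j)·(minor ij) (rows/columns in the sector order above):
  C_11 = (0.95)(1.00) − (-0.20)(-0.20) = 0.9100
  C_12 = −[(0.00)(1.00) − (-0.20)(-0.40)] = 0.0800
  C_13 = (0.00)(-0.20) − (0.95)(-0.40) = 0.3800
  C_21 = −[(-0.15)(1.00) − (0.00)(-0.20)] = 0.1500
  C_22 = (0.70)(1.00) − (0.00)(-0.40) = 0.7000
  C_23 = −[(0.70)(-0.20) − (-0.15)(-0.40)] = 0.2000
  C_31 = (-0.15)(-0.20) − (0.00)(0.95) = 0.0300
  C_32 = −[(0.70)(-0.20) − (0.00)(0.00)] = 0.1400
  C_33 = (0.70)(0.95) − (-0.15)(0.00) = 0.6650
det(I−A) = Σ_j (I−A)_1j·C_1j = (0.70)(0.9100) + (-0.15)(0.0800) + (0.00)(0.3800) = 0.6250
adj(I−A) = Cᵀ =
  [ 0.9100   0.1500   0.0300]
  [ 0.0800   0.7000   0.1400]
  [ 0.3800   0.2000   0.6650]
(I − A)⁻¹ = adj(I−A) / det(I−A) ≈
  [   1.4560     0.2400     0.0480]
  [   0.1280     1.1200     0.2240]
  [   0.6080     0.3200     1.0640]
Δx = (I − A)⁻¹ Δd with Δd having +120 in the Utilities component and 0 elsewhere.
So Δx_L = L_LU · (+120), where L_LU = adj(I−A)_LU / det(I−A) = 0.3800 / 0.6250.
Δx_L = 0.3800 × (+120) / 0.6250 = 45.60 / 0.6250 = 72.96.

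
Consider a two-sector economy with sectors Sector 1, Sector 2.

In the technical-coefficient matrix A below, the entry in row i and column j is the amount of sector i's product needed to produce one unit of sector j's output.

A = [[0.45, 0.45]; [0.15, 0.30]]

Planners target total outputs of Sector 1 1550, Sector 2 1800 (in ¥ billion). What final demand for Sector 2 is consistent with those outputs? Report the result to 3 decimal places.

d_2 = 1027.500

I − A =
  [   0.55    -0.45]
  [  -0.15     0.70]
d = (I − A) x:
  d_1 = (+0.55)·1550 + (-0.45)·1800 = 42.500
  d_2 = (-0.15)·1550 + (+0.70)·1800 = 1027.500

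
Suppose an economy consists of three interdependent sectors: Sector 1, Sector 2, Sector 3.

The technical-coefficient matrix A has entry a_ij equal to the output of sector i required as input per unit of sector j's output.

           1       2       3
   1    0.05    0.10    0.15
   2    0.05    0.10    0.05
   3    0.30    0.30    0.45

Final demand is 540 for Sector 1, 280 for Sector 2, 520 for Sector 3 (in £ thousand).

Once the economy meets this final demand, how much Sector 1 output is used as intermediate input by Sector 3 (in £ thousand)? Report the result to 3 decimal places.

z_13 = 250.892

I − A =
  [   0.95    -0.10    -0.15]
  [  -0.05     0.90    -0.05]
  [  -0.30    -0.30     0.55]
Cofactors of I−A, C_ij = (−1)^(i+j)·(minor ij) (rows/columns in the sector order above):
  C_11 = (0.90)(0.55) − (-0.05)(-0.30) = 0.4800
  C_12 = −[(-0.05)(0.55) − (-0.05)(-0.30)] = 0.0425
  C_13 = (-0.05)(-0.30) − (0.90)(-0.30) = 0.2850
  C_21 = −[(-0.10)(0.55) − (-0.15)(-0.30)] = 0.1000
  C_22 = (0.95)(0.55) − (-0.15)(-0.30) = 0.4775
  C_23 = −[(0.95)(-0.30) − (-0.10)(-0.30)] = 0.3150
  C_31 = (-0.10)(-0.05) − (-0.15)(0.90) = 0.1400
  C_32 = −[(0.95)(-0.05) − (-0.15)(-0.05)] = 0.0550
  C_33 = (0.95)(0.90) − (-0.10)(-0.05) = 0.8500
det(I−A) = Σ_j (I−A)_1j·C_1j = (0.95)(0.4800) + (-0.10)(0.0425) + (-0.15)(0.2850) = 0.4090
adj(I−A) = Cᵀ =
  [ 0.4800   0.1000   0.1400]
  [ 0.0425   0.4775   0.0550]
  [ 0.2850   0.3150   0.8500]
(I − A)⁻¹ = adj(I−A) / det(I−A) ≈
  [   1.1736     0.2445     0.3423]
  [   0.1039     1.1675     0.1345]
  [   0.6968     0.7702     2.0782]
First solve x = (I − A)⁻¹ d = adj(I−A)·d / det(I−A); in particular x_3 = (0.2850·540 + 0.3150·280 + 0.8500·520) / 0.4090 = 684.10 / 0.4090 ≈ 1672.61614.
Intermediate flow from 1 to 3: z_13 = a_13 · x_3 = 0.15 × 684.10 / 0.4090 = 102.615 / 0.4090 ≈ 250.892.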